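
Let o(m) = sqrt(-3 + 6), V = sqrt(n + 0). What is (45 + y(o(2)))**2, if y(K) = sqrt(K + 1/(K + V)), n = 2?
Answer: (sqrt(4 + sqrt(6)) + 45*sqrt(sqrt(2) + sqrt(3)))**2/(sqrt(2) + sqrt(3)) ≈ 2155.9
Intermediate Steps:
V = sqrt(2) (V = sqrt(2 + 0) = sqrt(2) ≈ 1.4142)
o(m) = sqrt(3)
y(K) = sqrt(K + 1/(K + sqrt(2)))
(45 + y(o(2)))**2 = (45 + sqrt((1 + sqrt(3)*(sqrt(3) + sqrt(2)))/(sqrt(3) + sqrt(2))))**2 = (45 + sqrt((1 + sqrt(3)*(sqrt(2) + sqrt(3)))/(sqrt(2) + sqrt(3))))**2 = (45 + sqrt(1 + sqrt(3)*(sqrt(2) + sqrt(3)))/sqrt(sqrt(2) + sqrt(3)))**2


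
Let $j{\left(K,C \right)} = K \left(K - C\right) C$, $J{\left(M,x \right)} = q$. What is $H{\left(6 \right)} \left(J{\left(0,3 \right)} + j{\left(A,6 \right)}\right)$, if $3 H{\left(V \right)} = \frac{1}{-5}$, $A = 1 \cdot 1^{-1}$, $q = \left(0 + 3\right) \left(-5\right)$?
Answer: $3$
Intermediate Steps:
$q = -15$ ($q = 3 \left(-5\right) = -15$)
$A = 1$ ($A = 1 \cdot 1 = 1$)
$J{\left(M,x \right)} = -15$
$H{\left(V \right)} = - \frac{1}{15}$ ($H{\left(V \right)} = \frac{1}{3 \left(-5\right)} = \frac{1}{3} \left(- \frac{1}{5}\right) = - \frac{1}{15}$)
$j{\left(K,C \right)} = C K \left(K - C\right)$
$H{\left(6 \right)} \left(J{\left(0,3 \right)} + j{\left(A,6 \right)}\right) = - \frac{-15 + 6 \cdot 1 \left(1 - 6\right)}{15} = - \frac{-15 + 6 \cdot 1 \left(-5\right)}{15} = - \frac{-15 - 30}{15} = \left(- \frac{1}{15}\right) \left(-45\right) = 3$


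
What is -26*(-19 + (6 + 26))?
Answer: -338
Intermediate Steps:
-26*(-19 + (6 + 26)) = -26*(-19 + 32) = -26*13 = -338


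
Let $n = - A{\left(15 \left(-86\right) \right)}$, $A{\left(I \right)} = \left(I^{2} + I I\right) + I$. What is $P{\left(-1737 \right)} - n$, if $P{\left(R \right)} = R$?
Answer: $3325173$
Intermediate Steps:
$A{\left(I \right)} = I + 2 I^{2}$ ($A{\left(I \right)} = \left(I^{2} + I^{2}\right) + I = 2 I^{2} + I = I + 2 I^{2}$)
$n = -3326910$ ($n = - 15 \left(-86\right) \left(1 + 2 \cdot 15 \left(-86\right)\right) = - \left(-1290\right) \left(1 + 2 \left(-1290\right)\right) = - \left(-1290\right) \left(1 - 2580\right) = - \left(-1290\right) \left(-2579\right) = \left(-1\right) 3326910 = -3326910$)
$P{\left(-1737 \right)} - n = -1737 - -3326910 = -1737 + 3326910 = 3325173$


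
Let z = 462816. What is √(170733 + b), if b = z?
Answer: √633549 ≈ 795.96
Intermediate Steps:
b = 462816
√(170733 + b) = √(170733 + 462816) = √633549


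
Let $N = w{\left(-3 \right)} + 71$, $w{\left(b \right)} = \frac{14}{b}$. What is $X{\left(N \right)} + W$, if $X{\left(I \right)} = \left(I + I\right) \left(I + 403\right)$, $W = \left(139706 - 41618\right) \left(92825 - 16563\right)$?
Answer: $\frac{67324043888}{9} \approx 7.4805 \cdot 10^{9}$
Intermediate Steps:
$W = 7480387056$ ($W = 98088 \cdot 76262 = 7480387056$)
$N = \frac{199}{3}$ ($N = \frac{14}{-3} + 71 = 14 \left(- \frac{1}{3}\right) + 71 = - \frac{14}{3} + 71 = \frac{199}{3} \approx 66.333$)
$X{\left(I \right)} = 2 I \left(403 + I\right)$
$X{\left(N \right)} + W = 2 \cdot \frac{199}{3} \left(403 + \frac{199}{3}\right) + 7480387056 = 2 \cdot \frac{199}{3} \cdot \frac{1408}{3} + 7480387056 = \frac{560384}{9} + 7480387056 = \frac{67324043888}{9}$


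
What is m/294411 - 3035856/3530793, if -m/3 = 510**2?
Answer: -405429686524/115500477547 ≈ -3.5102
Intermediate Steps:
m = -780300 (m = -3*510**2 = -3*260100 = -780300)
m/294411 - 3035856/3530793 = -780300/294411 - 3035856/3530793 = -780300*1/294411 - 3035856*1/3530793 = -260100/98137 - 1011952/1176931 = -405429686524/115500477547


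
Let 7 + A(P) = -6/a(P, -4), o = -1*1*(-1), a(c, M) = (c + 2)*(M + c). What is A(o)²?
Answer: 361/9 ≈ 40.111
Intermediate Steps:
a(c, M) = (2 + c)*(M + c)
o = 1 (o = -1*(-1) = 1)
A(P) = -7 - 6/(-8 + P² - 2*P) (A(P) = -7 - 6/(P² + 2*(-4) + 2*P - 4*P) = -7 - 6/(P² - 8 + 2*P - 4*P) = -7 - 6/(-8 + P² - 2*P))
A(o)² = ((-50 - 14*1 + 7*1²)/(8 - 1*1² + 2*1))² = ((-50 - 14 + 7*1)/(8 - 1*1 + 2))² = ((-50 - 14 + 7)/(8 - 1 + 2))² = (-57/9)² = ((⅑)*(-57))² = (-19/3)² = 361/9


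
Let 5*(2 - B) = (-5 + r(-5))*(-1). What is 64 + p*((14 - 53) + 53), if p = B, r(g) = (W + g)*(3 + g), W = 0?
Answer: 106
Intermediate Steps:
r(g) = g*(3 + g) (r(g) = (0 + g)*(3 + g) = g*(3 + g))
B = 3 (B = 2 - (-5 - 5*(3 - 5))*(-1)/5 = 2 - (-5 - 5*(-2))*(-1)/5 = 2 - (-5 + 10)*(-1)/5 = 2 - (-1) = 2 - 1/5*(-5) = 2 + 1 = 3)
p = 3
64 + p*((14 - 53) + 53) = 64 + 3*((14 - 53) + 53) = 64 + 3*(-39 + 53) = 64 + 3*14 = 64 + 42 = 106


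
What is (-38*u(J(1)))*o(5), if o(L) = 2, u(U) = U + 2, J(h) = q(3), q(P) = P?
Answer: -380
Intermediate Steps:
J(h) = 3
u(U) = 2 + U
(-38*u(J(1)))*o(5) = -38*(2 + 3)*2 = -38*5*2 = -190*2 = -380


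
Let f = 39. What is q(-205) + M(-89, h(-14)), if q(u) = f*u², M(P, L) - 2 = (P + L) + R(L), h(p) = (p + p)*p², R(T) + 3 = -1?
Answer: 1633396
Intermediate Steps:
R(T) = -4 (R(T) = -3 - 1 = -4)
h(p) = 2*p³ (h(p) = (2*p)*p² = 2*p³)
M(P, L) = -2 + L + P (M(P, L) = 2 + ((P + L) - 4) = 2 + ((L + P) - 4) = 2 + (-4 + L + P) = -2 + L + P)
q(u) = 39*u²
q(-205) + M(-89, h(-14)) = 39*(-205)² + (-2 + 2*(-14)³ - 89) = 39*42025 + (-2 + 2*(-2744) - 89) = 1638975 + (-2 - 5488 - 89) = 1638975 - 5579 = 1633396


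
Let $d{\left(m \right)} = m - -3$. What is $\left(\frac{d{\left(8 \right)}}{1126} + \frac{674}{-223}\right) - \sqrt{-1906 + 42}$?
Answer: $- \frac{756471}{251098} - 2 i \sqrt{466} \approx -3.0127 - 43.174 i$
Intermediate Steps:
$d{\left(m \right)} = 3 + m$ ($d{\left(m \right)} = m + 3 = 3 + m$)
$\left(\frac{d{\left(8 \right)}}{1126} + \frac{674}{-223}\right) - \sqrt{-1906 + 42} = \left(\frac{3 + 8}{1126} + \frac{674}{-223}\right) - \sqrt{-1906 + 42} = \left(11 \cdot \frac{1}{1126} + 674 \left(- \frac{1}{223}\right)\right) - \sqrt{-1864} = \left(\frac{11}{1126} - \frac{674}{223}\right) - 2 i \sqrt{466} = - \frac{756471}{251098} - 2 i \sqrt{466}$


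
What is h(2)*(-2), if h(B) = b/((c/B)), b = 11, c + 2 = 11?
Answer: -44/9 ≈ -4.8889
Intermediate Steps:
c = 9 (c = -2 + 11 = 9)
h(B) = 11*B/9 (h(B) = 11/((9/B)) = 11*(B/9) = 11*B/9)
h(2)*(-2) = ((11/9)*2)*(-2) = (22/9)*(-2) = -44/9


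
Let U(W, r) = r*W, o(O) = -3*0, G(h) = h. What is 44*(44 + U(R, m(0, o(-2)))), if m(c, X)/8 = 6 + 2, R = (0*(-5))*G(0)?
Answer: 1936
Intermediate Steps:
R = 0 (R = (0*(-5))*0 = 0*0 = 0)
o(O) = 0
m(c, X) = 64 (m(c, X) = 8*(6 + 2) = 8*8 = 64)
U(W, r) = W*r
44*(44 + U(R, m(0, o(-2)))) = 44*(44 + 0*64) = 44*(44 + 0) = 44*44 = 1936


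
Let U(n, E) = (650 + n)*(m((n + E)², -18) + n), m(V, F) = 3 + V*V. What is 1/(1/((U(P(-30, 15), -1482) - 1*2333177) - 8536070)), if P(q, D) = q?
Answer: 3240401710130333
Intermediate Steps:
m(V, F) = 3 + V²
U(n, E) = (650 + n)*(3 + n + (E + n)⁴) (U(n, E) = (650 + n)*((3 + ((n + E)²)²) + n) = (650 + n)*((3 + ((E + n)²)²) + n) = (650 + n)*((3 + (E + n)⁴) + n) = (650 + n)*(3 + n + (E + n)⁴))
1/(1/((U(P(-30, 15), -1482) - 1*2333177) - 8536070)) = 1/(1/(((1950 + (-30)² + 650*(-1482 - 30)⁴ + 653*(-30) - 30*(-1482 - 30)⁴) - 1*2333177) - 8536070)) = 1/(1/(((1950 + 900 + 650*(-1512)⁴ - 19590 - 30*(-1512)⁴) - 2333177) - 8536070)) = 1/(1/(((1950 + 900 + 650*5226454388736 - 19590 - 30*5226454388736) - 2333177) - 8536070)) = 1/(1/(((1950 + 900 + 3397195352678400 - 19590 - 156793631662080) - 2333177) - 8536070)) = 1/(1/((3240401720999580 - 2333177) - 8536070)) = 1/(1/(3240401718666403 - 8536070)) = 1/(1/3240401710130333) = 3240401710130333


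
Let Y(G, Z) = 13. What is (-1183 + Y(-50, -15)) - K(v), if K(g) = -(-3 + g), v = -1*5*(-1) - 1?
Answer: -1169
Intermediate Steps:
v = 4 (v = -5*(-1) - 1 = 5 - 1 = 4)
K(g) = 3 - g
(-1183 + Y(-50, -15)) - K(v) = (-1183 + 13) - (3 - 1*4) = -1170 - (3 - 4) = -1170 - 1*(-1) = -1170 + 1 = -1169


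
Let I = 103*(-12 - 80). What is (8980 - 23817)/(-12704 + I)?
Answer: 14837/22180 ≈ 0.66894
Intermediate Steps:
I = -9476 (I = 103*(-92) = -9476)
(8980 - 23817)/(-12704 + I) = (8980 - 23817)/(-12704 - 9476) = -14837/(-22180) = -14837*(-1/22180) = 14837/22180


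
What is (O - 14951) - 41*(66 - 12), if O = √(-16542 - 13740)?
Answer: -17165 + 7*I*√618 ≈ -17165.0 + 174.02*I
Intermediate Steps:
O = 7*I*√618 (O = √(-30282) = 7*I*√618 ≈ 174.02*I)
(O - 14951) - 41*(66 - 12) = (7*I*√618 - 14951) - 41*(66 - 12) = (-14951 + 7*I*√618) - 41*54 = (-14951 + 7*I*√618) - 2214 = -17165 + 7*I*√618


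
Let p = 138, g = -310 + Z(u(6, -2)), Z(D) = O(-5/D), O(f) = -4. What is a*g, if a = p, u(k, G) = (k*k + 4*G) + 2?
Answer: -43332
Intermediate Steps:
u(k, G) = 2 + k**2 + 4*G (u(k, G) = (k**2 + 4*G) + 2 = 2 + k**2 + 4*G)
Z(D) = -4
g = -314 (g = -310 - 4 = -314)
a = 138
a*g = 138*(-314) = -43332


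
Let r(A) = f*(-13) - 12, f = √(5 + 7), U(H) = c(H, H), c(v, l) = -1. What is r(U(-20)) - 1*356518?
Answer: -356530 - 26*√3 ≈ -3.5658e+5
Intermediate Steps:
U(H) = -1
f = 2*√3 (f = √12 = 2*√3 ≈ 3.4641)
r(A) = -12 - 26*√3 (r(A) = (2*√3)*(-13) - 12 = -26*√3 - 12 = -12 - 26*√3)
r(U(-20)) - 1*356518 = (-12 - 26*√3) - 1*356518 = (-12 - 26*√3) - 356518 = -356530 - 26*√3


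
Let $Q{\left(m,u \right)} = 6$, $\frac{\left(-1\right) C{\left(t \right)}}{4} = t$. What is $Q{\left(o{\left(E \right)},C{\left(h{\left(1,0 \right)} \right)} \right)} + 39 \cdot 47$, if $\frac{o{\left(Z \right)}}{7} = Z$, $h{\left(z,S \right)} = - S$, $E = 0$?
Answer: $1839$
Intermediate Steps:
$o{\left(Z \right)} = 7 Z$
$C{\left(t \right)} = - 4 t$
$Q{\left(o{\left(E \right)},C{\left(h{\left(1,0 \right)} \right)} \right)} + 39 \cdot 47 = 6 + 39 \cdot 47 = 6 + 1833 = 1839$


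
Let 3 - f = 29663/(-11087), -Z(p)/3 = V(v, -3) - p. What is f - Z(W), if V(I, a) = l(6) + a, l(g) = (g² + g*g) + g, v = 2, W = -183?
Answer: 8644262/11087 ≈ 779.68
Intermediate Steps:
l(g) = g + 2*g² (l(g) = (g² + g²) + g = 2*g² + g = g + 2*g²)
V(I, a) = 78 + a (V(I, a) = 6*(1 + 2*6) + a = 6*(1 + 12) + a = 6*13 + a = 78 + a)
Z(p) = -225 + 3*p (Z(p) = -3*((78 - 3) - p) = -3*(75 - p) = -225 + 3*p)
f = 62924/11087 (f = 3 - 29663/(-11087) = 3 - 29663*(-1)/11087 = 3 - 1*(-29663/11087) = 3 + 29663/11087 = 62924/11087 ≈ 5.6755)
f - Z(W) = 62924/11087 - (-225 + 3*(-183)) = 62924/11087 - (-225 - 549) = 62924/11087 - 1*(-774) = 62924/11087 + 774 = 8644262/11087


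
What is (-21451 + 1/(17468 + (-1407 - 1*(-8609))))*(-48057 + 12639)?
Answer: 9371534956821/12335 ≈ 7.5975e+8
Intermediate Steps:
(-21451 + 1/(17468 + (-1407 - 1*(-8609))))*(-48057 + 12639) = (-21451 + 1/(17468 + (-1407 + 8609)))*(-35418) = (-21451 + 1/(17468 + 7202))*(-35418) = (-21451 + 1/24670)*(-35418) = -529196169/24670*(-35418) = 9371534956821/12335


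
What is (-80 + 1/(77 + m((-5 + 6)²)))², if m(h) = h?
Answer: 38925121/6084 ≈ 6397.9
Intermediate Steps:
(-80 + 1/(77 + m((-5 + 6)²)))² = (-80 + 1/(77 + (-5 + 6)²))² = (-80 + 1/(77 + 1²))² = (-80 + 1/(77 + 1))² = (-80 + 1/78)² = (-6239/78)² = 38925121/6084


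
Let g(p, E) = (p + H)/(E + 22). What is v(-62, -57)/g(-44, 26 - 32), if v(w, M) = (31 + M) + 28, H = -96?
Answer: -8/35 ≈ -0.22857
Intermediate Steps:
v(w, M) = 59 + M
g(p, E) = (-96 + p)/(22 + E) (g(p, E) = (p - 96)/(E + 22) = (-96 + p)/(22 + E))
v(-62, -57)/g(-44, 26 - 32) = (59 - 57)/(((-96 - 44)/(22 + (26 - 32)))) = 2/((-140/(22 - 6))) = 2/((-140/16)) = 2/(((1/16)*(-140))) = 2/(-35/4) = 2*(-4/35) = -8/35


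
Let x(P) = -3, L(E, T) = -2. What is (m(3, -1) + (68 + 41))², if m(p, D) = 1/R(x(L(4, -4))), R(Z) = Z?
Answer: 106276/9 ≈ 11808.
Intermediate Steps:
m(p, D) = -⅓ (m(p, D) = 1/(-3) = -⅓)
(m(3, -1) + (68 + 41))² = (-⅓ + (68 + 41))² = (-⅓ + 109)² = (326/3)² = 106276/9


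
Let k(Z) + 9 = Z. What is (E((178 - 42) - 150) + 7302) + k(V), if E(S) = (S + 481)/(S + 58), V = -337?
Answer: 306531/44 ≈ 6966.6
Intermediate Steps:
k(Z) = -9 + Z
E(S) = (481 + S)/(58 + S)
(E((178 - 42) - 150) + 7302) + k(V) = ((481 + ((178 - 42) - 150))/(58 + ((178 - 42) - 150)) + 7302) + (-9 - 337) = ((481 + (136 - 150))/(58 + (136 - 150)) + 7302) - 346 = ((481 - 14)/(58 - 14) + 7302) - 346 = (467/44 + 7302) - 346 = 321755/44 - 346 = 306531/44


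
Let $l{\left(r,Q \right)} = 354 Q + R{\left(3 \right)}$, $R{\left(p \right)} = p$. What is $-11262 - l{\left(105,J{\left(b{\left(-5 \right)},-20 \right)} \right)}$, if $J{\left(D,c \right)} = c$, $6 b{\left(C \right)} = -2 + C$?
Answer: $-4185$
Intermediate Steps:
$b{\left(C \right)} = - \frac{1}{3} + \frac{C}{6}$ ($b{\left(C \right)} = \frac{-2 + C}{6} = - \frac{1}{3} + \frac{C}{6}$)
$l{\left(r,Q \right)} = 3 + 354 Q$ ($l{\left(r,Q \right)} = 354 Q + 3 = 3 + 354 Q$)
$-11262 - l{\left(105,J{\left(b{\left(-5 \right)},-20 \right)} \right)} = -11262 - \left(3 + 354 \left(-20\right)\right) = -11262 - \left(3 - 7080\right) = -11262 - -7077 = -11262 + 7077 = -4185$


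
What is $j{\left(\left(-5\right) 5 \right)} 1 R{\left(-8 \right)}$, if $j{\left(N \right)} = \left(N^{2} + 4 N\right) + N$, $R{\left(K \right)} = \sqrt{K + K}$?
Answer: $2000 i \approx 2000.0 i$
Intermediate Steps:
$R{\left(K \right)} = \sqrt{2} \sqrt{K}$ ($R{\left(K \right)} = \sqrt{2 K} = \sqrt{2} \sqrt{K}$)
$j{\left(N \right)} = N^{2} + 5 N$
$j{\left(\left(-5\right) 5 \right)} 1 R{\left(-8 \right)} = \left(-5\right) 5 \left(5 - 25\right) 1 \sqrt{2} \sqrt{-8} = - 25 \left(5 - 25\right) 1 \sqrt{2} \cdot 2 i \sqrt{2} = \left(-25\right) \left(-20\right) 1 \cdot 4 i = 500 \cdot 1 \cdot 4 i = 500 \cdot 4 i = 2000 i$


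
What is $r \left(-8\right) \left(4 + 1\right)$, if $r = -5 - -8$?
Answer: $-120$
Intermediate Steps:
$r = 3$ ($r = -5 + 8 = 3$)
$r \left(-8\right) \left(4 + 1\right) = 3 \left(-8\right) \left(4 + 1\right) = \left(-24\right) 5 = -120$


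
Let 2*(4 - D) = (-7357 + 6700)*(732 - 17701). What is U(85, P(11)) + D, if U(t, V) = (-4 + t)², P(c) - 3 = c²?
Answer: -11135503/2 ≈ -5.5678e+6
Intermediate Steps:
P(c) = 3 + c²
D = -11148625/2 (D = 4 - (-7357 + 6700)*(732 - 17701)/2 = 4 - (-657)*(-16969)/2 = 4 - ½*11148633 = 4 - 11148633/2 = -11148625/2 ≈ -5.5743e+6)
U(85, P(11)) + D = (-4 + 85)² - 11148625/2 = 81² - 11148625/2 = 6561 - 11148625/2 = -11135503/2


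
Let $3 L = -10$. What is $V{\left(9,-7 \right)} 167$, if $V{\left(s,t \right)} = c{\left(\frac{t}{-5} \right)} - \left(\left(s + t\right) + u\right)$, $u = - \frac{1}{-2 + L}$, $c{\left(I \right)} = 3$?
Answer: $\frac{2171}{16} \approx 135.69$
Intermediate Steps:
$L = - \frac{10}{3}$ ($L = \frac{1}{3} \left(-10\right) = - \frac{10}{3} \approx -3.3333$)
$u = \frac{3}{16}$ ($u = - \frac{1}{-2 - \frac{10}{3}} = - \frac{1}{- \frac{16}{3}} = \left(-1\right) \left(- \frac{3}{16}\right) = \frac{3}{16} \approx 0.1875$)
$V{\left(s,t \right)} = \frac{45}{16} - s - t$ ($V{\left(s,t \right)} = 3 - \left(\left(s + t\right) + \frac{3}{16}\right) = 3 - \left(\frac{3}{16} + s + t\right) = \frac{45}{16} - s - t$)
$V{\left(9,-7 \right)} 167 = \left(\frac{45}{16} - 9 - -7\right) 167 = \left(\frac{45}{16} - 9 + 7\right) 167 = \frac{13}{16} \cdot 167 = \frac{2171}{16}$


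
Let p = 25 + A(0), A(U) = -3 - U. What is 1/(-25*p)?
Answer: -1/550 ≈ -0.0018182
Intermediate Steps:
p = 22 (p = 25 + (-3 - 1*0) = 25 + (-3 + 0) = 25 - 3 = 22)
1/(-25*p) = 1/(-25*22) = 1/(-550) = -1/550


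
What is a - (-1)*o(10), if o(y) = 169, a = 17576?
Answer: 17745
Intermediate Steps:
a - (-1)*o(10) = 17576 - (-1)*169 = 17576 - 1*(-169) = 17576 + 169 = 17745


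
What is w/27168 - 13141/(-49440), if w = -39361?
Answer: -4138003/3497880 ≈ -1.1830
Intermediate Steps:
w/27168 - 13141/(-49440) = -39361/27168 - 13141/(-49440) = -39361*1/27168 - 13141*(-1/49440) = -39361/27168 + 13141/49440 = -4138003/3497880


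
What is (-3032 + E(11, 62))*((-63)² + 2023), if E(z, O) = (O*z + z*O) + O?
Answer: -9623152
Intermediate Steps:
E(z, O) = O + 2*O*z (E(z, O) = (O*z + O*z) + O = 2*O*z + O = O + 2*O*z)
(-3032 + E(11, 62))*((-63)² + 2023) = (-3032 + 62*(1 + 2*11))*((-63)² + 2023) = (-3032 + 62*(1 + 22))*(3969 + 2023) = (-3032 + 62*23)*5992 = (-3032 + 1426)*5992 = -1606*5992 = -9623152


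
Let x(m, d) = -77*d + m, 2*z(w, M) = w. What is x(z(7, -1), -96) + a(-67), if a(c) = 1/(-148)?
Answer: 1094533/148 ≈ 7395.5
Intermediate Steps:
z(w, M) = w/2
x(m, d) = m - 77*d
a(c) = -1/148
x(z(7, -1), -96) + a(-67) = ((½)*7 - 77*(-96)) - 1/148 = (7/2 + 7392) - 1/148 = 14791/2 - 1/148 = 1094533/148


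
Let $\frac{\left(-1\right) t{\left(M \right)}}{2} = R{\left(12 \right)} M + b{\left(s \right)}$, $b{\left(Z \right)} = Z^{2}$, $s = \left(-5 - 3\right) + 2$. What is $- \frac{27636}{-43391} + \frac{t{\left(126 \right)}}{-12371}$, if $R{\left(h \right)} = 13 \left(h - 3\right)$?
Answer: $\frac{1624349352}{536790061} \approx 3.026$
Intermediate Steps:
$s = -6$ ($s = -8 + 2 = -6$)
$R{\left(h \right)} = -39 + 13 h$ ($R{\left(h \right)} = 13 \left(-3 + h\right) = -39 + 13 h$)
$t{\left(M \right)} = -72 - 234 M$ ($t{\left(M \right)} = - 2 \left(\left(-39 + 13 \cdot 12\right) M + \left(-6\right)^{2}\right) = - 2 \left(\left(-39 + 156\right) M + 36\right) = - 2 \left(117 M + 36\right) = - 2 \left(36 + 117 M\right) = -72 - 234 M$)
$- \frac{27636}{-43391} + \frac{t{\left(126 \right)}}{-12371} = - \frac{27636}{-43391} + \frac{-72 - 29484}{-12371} = \left(-27636\right) \left(- \frac{1}{43391}\right) + \left(-72 - 29484\right) \left(- \frac{1}{12371}\right) = \frac{27636}{43391} - - \frac{29556}{12371} = \frac{27636}{43391} + \frac{29556}{12371} = \frac{1624349352}{536790061}$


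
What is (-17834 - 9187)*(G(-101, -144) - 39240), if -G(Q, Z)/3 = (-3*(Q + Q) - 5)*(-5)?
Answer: 816709725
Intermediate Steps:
G(Q, Z) = -75 - 90*Q (G(Q, Z) = -3*(-3*(Q + Q) - 5)*(-5) = -3*(-6*Q - 5)*(-5) = -3*(-5 - 6*Q)*(-5) = -3*(25 + 30*Q) = -75 - 90*Q)
(-17834 - 9187)*(G(-101, -144) - 39240) = (-17834 - 9187)*((-75 - 90*(-101)) - 39240) = -27021*((-75 + 9090) - 39240) = -27021*(9015 - 39240) = -27021*(-30225) = 816709725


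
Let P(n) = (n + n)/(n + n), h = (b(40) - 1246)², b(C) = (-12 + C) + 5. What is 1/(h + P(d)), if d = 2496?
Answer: 1/1471370 ≈ 6.7964e-7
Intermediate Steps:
b(C) = -7 + C
h = 1471369 (h = ((-7 + 40) - 1246)² = (33 - 1246)² = (-1213)² = 1471369)
P(n) = 1 (P(n) = (2*n)/((2*n)) = (2*n)*(1/(2*n)) = 1)
1/(h + P(d)) = 1/(1471369 + 1) = 1/1471370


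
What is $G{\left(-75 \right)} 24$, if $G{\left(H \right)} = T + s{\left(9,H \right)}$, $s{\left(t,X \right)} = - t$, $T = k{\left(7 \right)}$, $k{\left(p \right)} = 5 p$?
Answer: $624$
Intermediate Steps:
$T = 35$ ($T = 5 \cdot 7 = 35$)
$G{\left(H \right)} = 26$ ($G{\left(H \right)} = 35 - 9 = 26$)
$G{\left(-75 \right)} 24 = 26 \cdot 24 = 624$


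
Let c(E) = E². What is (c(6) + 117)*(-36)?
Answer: -5508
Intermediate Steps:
(c(6) + 117)*(-36) = (6² + 117)*(-36) = (36 + 117)*(-36) = 153*(-36) = -5508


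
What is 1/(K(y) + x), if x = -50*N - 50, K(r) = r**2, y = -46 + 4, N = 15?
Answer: 1/964 ≈ 0.0010373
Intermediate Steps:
y = -42
x = -800 (x = -50*15 - 50 = -750 - 50 = -800)
1/(K(y) + x) = 1/((-42)**2 - 800) = 1/(1764 - 800) = 1/964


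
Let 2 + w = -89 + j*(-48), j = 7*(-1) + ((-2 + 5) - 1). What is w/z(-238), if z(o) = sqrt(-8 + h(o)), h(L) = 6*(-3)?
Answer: -149*I*sqrt(26)/26 ≈ -29.221*I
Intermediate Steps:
h(L) = -18
j = -5 (j = -7 + (3 - 1) = -7 + 2 = -5)
z(o) = I*sqrt(26) (z(o) = sqrt(-8 - 18) = sqrt(-26) = I*sqrt(26))
w = 149 (w = -2 + (-89 - 5*(-48)) = -2 + (-89 + 240) = -2 + 151 = 149)
w/z(-238) = 149/((I*sqrt(26))) = 149*(-I*sqrt(26)/26) = -149*I*sqrt(26)/26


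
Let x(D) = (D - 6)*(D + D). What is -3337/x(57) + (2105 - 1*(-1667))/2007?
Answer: 564187/432174 ≈ 1.3055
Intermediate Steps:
x(D) = 2*D*(-6 + D) (x(D) = (-6 + D)*(2*D) = 2*D*(-6 + D))
-3337/x(57) + (2105 - 1*(-1667))/2007 = -3337*1/(114*(-6 + 57)) + (2105 - 1*(-1667))/2007 = -3337/(2*57*51) + (2105 + 1667)*(1/2007) = -3337/5814 + 3772*(1/2007) = -3337*1/5814 + 3772/2007 = -3337/5814 + 3772/2007 = 564187/432174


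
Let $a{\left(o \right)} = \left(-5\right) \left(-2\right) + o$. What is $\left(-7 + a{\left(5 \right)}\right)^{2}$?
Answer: $64$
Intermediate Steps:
$a{\left(o \right)} = 10 + o$
$\left(-7 + a{\left(5 \right)}\right)^{2} = \left(-7 + \left(10 + 5\right)\right)^{2} = \left(-7 + 15\right)^{2} = 8^{2} = 64$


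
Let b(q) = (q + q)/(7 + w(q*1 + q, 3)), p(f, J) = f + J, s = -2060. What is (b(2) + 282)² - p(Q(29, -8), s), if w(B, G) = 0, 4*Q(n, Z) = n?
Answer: 16052275/196 ≈ 81899.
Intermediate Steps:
Q(n, Z) = n/4
p(f, J) = J + f
b(q) = 2*q/7 (b(q) = (q + q)/(7 + 0) = (2*q)/7 = (2*q)*(⅐) = 2*q/7)
(b(2) + 282)² - p(Q(29, -8), s) = ((2/7)*2 + 282)² - (-2060 + (¼)*29) = (4/7 + 282)² - (-2060 + 29/4) = (1978/7)² - 1*(-8211/4) = 3912484/49 + 8211/4 = 16052275/196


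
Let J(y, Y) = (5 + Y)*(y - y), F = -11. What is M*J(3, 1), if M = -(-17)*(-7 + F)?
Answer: 0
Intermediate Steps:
M = -306 (M = -(-17)*(-7 - 11) = -(-17)*(-18) = -1*306 = -306)
J(y, Y) = 0 (J(y, Y) = (5 + Y)*0 = 0)
M*J(3, 1) = -306*0 = 0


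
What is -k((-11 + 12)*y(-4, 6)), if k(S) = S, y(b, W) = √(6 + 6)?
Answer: -2*√3 ≈ -3.4641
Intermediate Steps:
y(b, W) = 2*√3 (y(b, W) = √12 = 2*√3)
-k((-11 + 12)*y(-4, 6)) = -(-11 + 12)*2*√3 = -2*√3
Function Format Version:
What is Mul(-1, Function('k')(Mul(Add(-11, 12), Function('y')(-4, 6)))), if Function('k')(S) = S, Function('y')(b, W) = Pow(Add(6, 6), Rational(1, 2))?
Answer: Mul(-2, Pow(3, Rational(1, 2))) ≈ -3.4641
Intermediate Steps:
Function('y')(b, W) = Mul(2, Pow(3, Rational(1, 2))) (Function('y')(b, W) = Pow(12, Rational(1, 2)) = Mul(2, Pow(3, Rational(1, 2))))
Mul(-1, Function('k')(Mul(Add(-11, 12), Function('y')(-4, 6)))) = Mul(-1, Mul(Add(-11, 12), Mul(2, Pow(3, Rational(1, 2))))) = Mul(-1, Mul(1, Mul(2, Pow(3, Rational(1, 2))))) = Mul(-1, Mul(2, Pow(3, Rational(1, 2)))) = Mul(-2, Pow(3, Rational(1, 2)))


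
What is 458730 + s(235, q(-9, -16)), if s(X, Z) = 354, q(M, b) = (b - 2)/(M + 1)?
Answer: 459084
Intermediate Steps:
q(M, b) = (-2 + b)/(1 + M)
458730 + s(235, q(-9, -16)) = 458730 + 354 = 459084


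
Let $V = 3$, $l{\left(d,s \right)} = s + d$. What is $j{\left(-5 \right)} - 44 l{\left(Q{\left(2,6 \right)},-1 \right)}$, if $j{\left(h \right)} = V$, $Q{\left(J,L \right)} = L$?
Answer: $-217$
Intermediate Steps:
$l{\left(d,s \right)} = d + s$
$j{\left(h \right)} = 3$
$j{\left(-5 \right)} - 44 l{\left(Q{\left(2,6 \right)},-1 \right)} = 3 - 44 \left(6 - 1\right) = 3 - 220 = -217$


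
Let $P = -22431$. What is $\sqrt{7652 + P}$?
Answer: $i \sqrt{14779} \approx 121.57 i$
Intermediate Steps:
$\sqrt{7652 + P} = \sqrt{7652 - 22431} = \sqrt{-14779} = i \sqrt{14779}$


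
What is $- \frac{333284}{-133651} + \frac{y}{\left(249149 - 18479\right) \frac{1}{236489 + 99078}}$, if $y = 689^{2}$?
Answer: $\frac{3041539282261091}{4404182310} \approx 6.906 \cdot 10^{5}$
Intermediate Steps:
$y = 474721$
$- \frac{333284}{-133651} + \frac{y}{\left(249149 - 18479\right) \frac{1}{236489 + 99078}} = - \frac{333284}{-133651} + \frac{474721}{\left(249149 - 18479\right) \frac{1}{236489 + 99078}} = \left(-333284\right) \left(- \frac{1}{133651}\right) + \frac{474721}{230670 \cdot \frac{1}{335567}} = \frac{47612}{19093} + \frac{474721}{230670 \cdot \frac{1}{335567}} = \frac{47612}{19093} + \frac{474721}{\frac{230670}{335567}} = \frac{47612}{19093} + 474721 \cdot \frac{335567}{230670} = \frac{47612}{19093} + \frac{159300701807}{230670} = \frac{3041539282261091}{4404182310}$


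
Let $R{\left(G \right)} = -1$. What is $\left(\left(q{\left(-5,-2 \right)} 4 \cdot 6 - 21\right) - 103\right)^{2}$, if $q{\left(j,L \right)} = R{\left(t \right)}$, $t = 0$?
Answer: $21904$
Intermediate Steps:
$q{\left(j,L \right)} = -1$
$\left(\left(q{\left(-5,-2 \right)} 4 \cdot 6 - 21\right) - 103\right)^{2} = \left(\left(\left(-1\right) 4 \cdot 6 - 21\right) - 103\right)^{2} = \left(\left(\left(-4\right) 6 - 21\right) - 103\right)^{2} = \left(\left(-24 - 21\right) - 103\right)^{2} = \left(-45 - 103\right)^{2} = \left(-148\right)^{2} = 21904$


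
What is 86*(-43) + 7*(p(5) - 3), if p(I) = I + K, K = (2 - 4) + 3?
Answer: -3677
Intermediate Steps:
K = 1 (K = -2 + 3 = 1)
p(I) = 1 + I (p(I) = I + 1 = 1 + I)
86*(-43) + 7*(p(5) - 3) = 86*(-43) + 7*((1 + 5) - 3) = -3698 + 7*(6 - 3) = -3698 + 7*3 = -3698 + 21 = -3677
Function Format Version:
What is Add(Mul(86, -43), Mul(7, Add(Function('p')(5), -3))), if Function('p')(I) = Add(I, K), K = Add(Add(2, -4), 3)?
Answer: -3677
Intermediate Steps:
K = 1 (K = Add(-2, 3) = 1)
Function('p')(I) = Add(1, I) (Function('p')(I) = Add(I, 1) = Add(1, I))
Add(Mul(86, -43), Mul(7, Add(Function('p')(5), -3))) = Add(Mul(86, -43), Mul(7, Add(Add(1, 5), -3))) = Add(-3698, Mul(7, Add(6, -3))) = Add(-3698, Mul(7, 3)) = Add(-3698, 21) = -3677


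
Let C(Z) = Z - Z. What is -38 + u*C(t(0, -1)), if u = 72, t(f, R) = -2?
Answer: -38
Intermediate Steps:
C(Z) = 0
-38 + u*C(t(0, -1)) = -38 + 72*0 = -38 + 0 = -38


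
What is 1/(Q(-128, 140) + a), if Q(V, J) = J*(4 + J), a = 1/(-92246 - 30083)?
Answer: 122329/2466152639 ≈ 4.9603e-5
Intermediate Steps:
a = -1/122329 (a = 1/(-122329) = -1/122329 ≈ -8.1747e-6)
1/(Q(-128, 140) + a) = 1/(140*(4 + 140) - 1/122329) = 1/(140*144 - 1/122329) = 1/(20160 - 1/122329) = 1/(2466152639/122329) = 122329/2466152639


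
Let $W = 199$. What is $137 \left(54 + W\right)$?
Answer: $34661$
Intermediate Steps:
$137 \left(54 + W\right) = 137 \left(54 + 199\right) = 137 \cdot 253 = 34661$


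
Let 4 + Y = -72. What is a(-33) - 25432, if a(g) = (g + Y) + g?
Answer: -25574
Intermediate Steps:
Y = -76 (Y = -4 - 72 = -76)
a(g) = -76 + 2*g (a(g) = (g - 76) + g = (-76 + g) + g = -76 + 2*g)
a(-33) - 25432 = (-76 + 2*(-33)) - 25432 = (-76 - 66) - 25432 = -142 - 25432 = -25574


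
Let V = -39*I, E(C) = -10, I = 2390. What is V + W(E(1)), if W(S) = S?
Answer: -93220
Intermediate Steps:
V = -93210 (V = -39*2390 = -93210)
V + W(E(1)) = -93210 - 10 = -93220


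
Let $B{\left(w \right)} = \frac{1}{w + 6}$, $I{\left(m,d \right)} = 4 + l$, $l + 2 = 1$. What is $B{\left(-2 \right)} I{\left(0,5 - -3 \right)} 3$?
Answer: $\frac{9}{4} \approx 2.25$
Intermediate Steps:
$l = -1$ ($l = -2 + 1 = -1$)
$I{\left(m,d \right)} = 3$ ($I{\left(m,d \right)} = 4 - 1 = 3$)
$B{\left(w \right)} = \frac{1}{6 + w}$
$B{\left(-2 \right)} I{\left(0,5 - -3 \right)} 3 = \frac{1}{6 - 2} \cdot 3 \cdot 3 = \frac{1}{4} \cdot 3 \cdot 3 = \frac{3}{4} \cdot 3 = \frac{9}{4}$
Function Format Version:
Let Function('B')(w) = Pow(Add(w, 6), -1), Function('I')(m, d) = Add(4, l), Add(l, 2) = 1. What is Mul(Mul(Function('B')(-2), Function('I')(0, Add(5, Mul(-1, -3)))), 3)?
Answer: Rational(9, 4) ≈ 2.2500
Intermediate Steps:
l = -1 (l = Add(-2, 1) = -1)
Function('I')(m, d) = 3 (Function('I')(m, d) = Add(4, -1) = 3)
Function('B')(w) = Pow(Add(6, w), -1)
Mul(Mul(Function('B')(-2), Function('I')(0, Add(5, Mul(-1, -3)))), 3) = Mul(Mul(Pow(Add(6, -2), -1), 3), 3) = Mul(Mul(Pow(4, -1), 3), 3) = Mul(Mul(Rational(1, 4), 3), 3) = Mul(Rational(3, 4), 3) = Rational(9, 4)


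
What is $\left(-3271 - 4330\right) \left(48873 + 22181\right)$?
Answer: $-540081454$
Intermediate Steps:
$\left(-3271 - 4330\right) \left(48873 + 22181\right) = \left(-7601\right) 71054 = -540081454$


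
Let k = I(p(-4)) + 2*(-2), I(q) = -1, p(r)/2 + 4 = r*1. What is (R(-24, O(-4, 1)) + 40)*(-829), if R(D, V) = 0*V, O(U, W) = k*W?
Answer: -33160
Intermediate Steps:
p(r) = -8 + 2*r (p(r) = -8 + 2*(r*1) = -8 + 2*r)
k = -5 (k = -1 + 2*(-2) = -1 - 4 = -5)
O(U, W) = -5*W
R(D, V) = 0
(R(-24, O(-4, 1)) + 40)*(-829) = (0 + 40)*(-829) = 40*(-829) = -33160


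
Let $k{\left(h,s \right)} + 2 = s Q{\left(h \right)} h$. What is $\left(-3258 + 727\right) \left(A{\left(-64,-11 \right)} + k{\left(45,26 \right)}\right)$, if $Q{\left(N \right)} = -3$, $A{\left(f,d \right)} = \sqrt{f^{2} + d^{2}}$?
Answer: $8888872 - 2531 \sqrt{4217} \approx 8.7245 \cdot 10^{6}$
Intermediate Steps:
$A{\left(f,d \right)} = \sqrt{d^{2} + f^{2}}$
$k{\left(h,s \right)} = -2 - 3 h s$ ($k{\left(h,s \right)} = -2 + s \left(- 3 h\right) = -2 - 3 h s$)
$\left(-3258 + 727\right) \left(A{\left(-64,-11 \right)} + k{\left(45,26 \right)}\right) = \left(-3258 + 727\right) \left(\sqrt{\left(-11\right)^{2} + \left(-64\right)^{2}} - \left(2 + 135 \cdot 26\right)\right) = - 2531 \left(\sqrt{121 + 4096} - 3512\right) = - 2531 \left(\sqrt{4217} - 3512\right) = - 2531 \left(-3512 + \sqrt{4217}\right) = 8888872 - 2531 \sqrt{4217}$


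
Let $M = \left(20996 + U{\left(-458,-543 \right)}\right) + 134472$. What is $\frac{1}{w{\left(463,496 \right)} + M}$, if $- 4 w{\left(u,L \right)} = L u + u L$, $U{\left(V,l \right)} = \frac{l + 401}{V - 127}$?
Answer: $\frac{585}{23776882} \approx 2.4604 \cdot 10^{-5}$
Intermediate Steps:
$U{\left(V,l \right)} = \frac{401 + l}{-127 + V}$
$w{\left(u,L \right)} = - \frac{L u}{2}$ ($w{\left(u,L \right)} = - \frac{L u + u L}{4} = - \frac{L u + L u}{4} = - \frac{2 L u}{4} = - \frac{L u}{2}$)
$M = \frac{90948922}{585}$ ($M = \left(20996 + \frac{401 - 543}{-127 - 458}\right) + 134472 = \left(20996 + \frac{1}{-585} \left(-142\right)\right) + 134472 = \left(20996 - - \frac{142}{585}\right) + 134472 = \left(20996 + \frac{142}{585}\right) + 134472 = \frac{12282802}{585} + 134472 = \frac{90948922}{585} \approx 1.5547 \cdot 10^{5}$)
$\frac{1}{w{\left(463,496 \right)} + M} = \frac{1}{\left(- \frac{1}{2}\right) 496 \cdot 463 + \frac{90948922}{585}} = \frac{1}{-114824 + \frac{90948922}{585}} = \frac{1}{\frac{23776882}{585}} = \frac{585}{23776882}$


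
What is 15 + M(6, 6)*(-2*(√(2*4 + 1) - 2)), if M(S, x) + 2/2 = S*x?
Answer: -55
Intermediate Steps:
M(S, x) = -1 + S*x
15 + M(6, 6)*(-2*(√(2*4 + 1) - 2)) = 15 + (-1 + 6*6)*(-2*(√(2*4 + 1) - 2)) = 15 + (-1 + 36)*(-2*(√(8 + 1) - 2)) = 15 + 35*(-2*(√9 - 2)) = 15 + 35*(-2*(3 - 2)) = 15 + 35*(-2*1) = 15 + 35*(-2) = 15 - 70 = -55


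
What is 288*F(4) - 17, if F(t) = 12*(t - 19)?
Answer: -51857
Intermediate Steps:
F(t) = -228 + 12*t (F(t) = 12*(-19 + t) = -228 + 12*t)
288*F(4) - 17 = 288*(-228 + 12*4) - 17 = 288*(-228 + 48) - 17 = 288*(-180) - 17 = -51840 - 17 = -51857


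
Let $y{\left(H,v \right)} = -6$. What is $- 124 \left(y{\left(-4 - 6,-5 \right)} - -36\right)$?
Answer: $-3720$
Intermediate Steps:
$- 124 \left(y{\left(-4 - 6,-5 \right)} - -36\right) = - 124 \left(-6 - -36\right) = - 124 \left(-6 + 36\right) = \left(-124\right) 30 = -3720$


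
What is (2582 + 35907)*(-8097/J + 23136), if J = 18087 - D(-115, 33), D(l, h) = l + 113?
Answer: 16107608280423/18089 ≈ 8.9046e+8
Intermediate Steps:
D(l, h) = 113 + l
J = 18089 (J = 18087 - (113 - 115) = 18087 - 1*(-2) = 18087 + 2 = 18089)
(2582 + 35907)*(-8097/J + 23136) = (2582 + 35907)*(-8097/18089 + 23136) = 38489*(-8097*1/18089 + 23136) = 38489*(-8097/18089 + 23136) = 38489*(418499007/18089) = 16107608280423/18089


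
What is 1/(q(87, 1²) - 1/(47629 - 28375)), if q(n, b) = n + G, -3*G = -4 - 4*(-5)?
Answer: 19254/1572409 ≈ 0.012245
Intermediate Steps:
G = -16/3 (G = -(-4 - 4*(-5))/3 = -(-4 + 20)/3 = -⅓*16 = -16/3 ≈ -5.3333)
q(n, b) = -16/3 + n (q(n, b) = n - 16/3 = -16/3 + n)
1/(q(87, 1²) - 1/(47629 - 28375)) = 1/((-16/3 + 87) - 1/(47629 - 28375)) = 1/(245/3 - 1/19254) = 1/(1572409/19254) = 19254/1572409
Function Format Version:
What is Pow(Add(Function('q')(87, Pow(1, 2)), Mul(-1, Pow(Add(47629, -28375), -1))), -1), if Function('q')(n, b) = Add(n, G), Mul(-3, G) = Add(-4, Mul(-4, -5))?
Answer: Rational(19254, 1572409) ≈ 0.012245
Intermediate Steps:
G = Rational(-16, 3) (G = Mul(Rational(-1, 3), Add(-4, Mul(-4, -5))) = Mul(Rational(-1, 3), Add(-4, 20)) = Mul(Rational(-1, 3), 16) = Rational(-16, 3) ≈ -5.3333)
Function('q')(n, b) = Add(Rational(-16, 3), n) (Function('q')(n, b) = Add(n, Rational(-16, 3)) = Add(Rational(-16, 3), n))
Pow(Add(Function('q')(87, Pow(1, 2)), Mul(-1, Pow(Add(47629, -28375), -1))), -1) = Pow(Add(Add(Rational(-16, 3), 87), Mul(-1, Pow(Add(47629, -28375), -1))), -1) = Pow(Add(Rational(245, 3), Mul(-1, Pow(19254, -1))), -1) = Pow(Add(Rational(245, 3), Mul(-1, Rational(1, 19254))), -1) = Pow(Add(Rational(245, 3), Rational(-1, 19254)), -1) = Pow(Rational(1572409, 19254), -1) = Rational(19254, 1572409)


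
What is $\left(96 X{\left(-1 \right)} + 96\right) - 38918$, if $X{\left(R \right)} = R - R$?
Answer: $-38822$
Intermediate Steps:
$X{\left(R \right)} = 0$
$\left(96 X{\left(-1 \right)} + 96\right) - 38918 = \left(96 \cdot 0 + 96\right) - 38918 = \left(0 + 96\right) - 38918 = 96 - 38918 = -38822$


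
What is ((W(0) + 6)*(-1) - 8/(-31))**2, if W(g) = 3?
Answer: 73441/961 ≈ 76.421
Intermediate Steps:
((W(0) + 6)*(-1) - 8/(-31))**2 = ((3 + 6)*(-1) - 8/(-31))**2 = (9*(-1) - 8*(-1/31))**2 = (-9 + 8/31)**2 = (-271/31)**2 = 73441/961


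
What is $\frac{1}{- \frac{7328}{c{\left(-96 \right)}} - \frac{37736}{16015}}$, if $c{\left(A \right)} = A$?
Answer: $\frac{48045}{3554227} \approx 0.013518$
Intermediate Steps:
$\frac{1}{- \frac{7328}{c{\left(-96 \right)}} - \frac{37736}{16015}} = \frac{1}{- \frac{7328}{-96} - \frac{37736}{16015}} = \frac{1}{\left(-7328\right) \left(- \frac{1}{96}\right) - \frac{37736}{16015}} = \frac{1}{\frac{229}{3} - \frac{37736}{16015}} = \frac{1}{\frac{3554227}{48045}} = \frac{48045}{3554227}$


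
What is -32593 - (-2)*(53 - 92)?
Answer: -32671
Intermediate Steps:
-32593 - (-2)*(53 - 92) = -32593 - (-2)*(-39) = -32593 - 1*78 = -32593 - 78 = -32671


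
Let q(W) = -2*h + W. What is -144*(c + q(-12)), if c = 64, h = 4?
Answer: -6336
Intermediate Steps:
q(W) = -8 + W (q(W) = -2*4 + W = -8 + W)
-144*(c + q(-12)) = -144*(64 + (-8 - 12)) = -144*(64 - 20) = -144*44 = -6336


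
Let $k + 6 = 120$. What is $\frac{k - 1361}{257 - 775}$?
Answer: $\frac{1247}{518} \approx 2.4073$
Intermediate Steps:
$k = 114$ ($k = -6 + 120 = 114$)
$\frac{k - 1361}{257 - 775} = \frac{114 - 1361}{257 - 775} = - \frac{1247}{-518} = \left(-1247\right) \left(- \frac{1}{518}\right) = \frac{1247}{518}$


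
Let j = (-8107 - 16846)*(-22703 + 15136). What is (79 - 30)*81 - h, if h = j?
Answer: -188815382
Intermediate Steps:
j = 188819351 (j = -24953*(-7567) = 188819351)
h = 188819351
(79 - 30)*81 - h = (79 - 30)*81 - 1*188819351 = 49*81 - 188819351 = 3969 - 188819351 = -188815382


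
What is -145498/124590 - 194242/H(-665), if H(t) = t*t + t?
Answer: -4422335383/2750698020 ≈ -1.6077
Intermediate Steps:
H(t) = t + t² (H(t) = t² + t = t + t²)
-145498/124590 - 194242/H(-665) = -145498/124590 - 194242*(-1/(665*(1 - 665))) = -145498*1/124590 - 194242/((-665*(-664))) = -72749/62295 - 194242/441560 = -72749/62295 - 194242*1/441560 = -72749/62295 - 97121/220780 = -4422335383/2750698020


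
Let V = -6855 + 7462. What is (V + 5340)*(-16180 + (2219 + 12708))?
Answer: -7451591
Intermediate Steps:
V = 607
(V + 5340)*(-16180 + (2219 + 12708)) = (607 + 5340)*(-16180 + (2219 + 12708)) = 5947*(-16180 + 14927) = 5947*(-1253) = -7451591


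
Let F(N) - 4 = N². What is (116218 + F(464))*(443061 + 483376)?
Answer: 307130541366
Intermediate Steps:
F(N) = 4 + N²
(116218 + F(464))*(443061 + 483376) = (116218 + (4 + 464²))*(443061 + 483376) = (116218 + (4 + 215296))*926437 = (116218 + 215300)*926437 = 331518*926437 = 307130541366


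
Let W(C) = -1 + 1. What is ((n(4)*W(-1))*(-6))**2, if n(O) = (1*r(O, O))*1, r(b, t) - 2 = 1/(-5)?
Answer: 0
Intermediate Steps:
r(b, t) = 9/5 (r(b, t) = 2 + 1/(-5) = 2 - 1/5 = 9/5)
W(C) = 0
n(O) = 9/5 (n(O) = (1*(9/5))*1 = (9/5)*1 = 9/5)
((n(4)*W(-1))*(-6))**2 = (((9/5)*0)*(-6))**2 = (0*(-6))**2 = 0**2 = 0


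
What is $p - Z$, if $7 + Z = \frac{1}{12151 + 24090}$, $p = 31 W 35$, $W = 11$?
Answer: $\frac{432790021}{36241} \approx 11942.0$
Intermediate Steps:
$p = 11935$ ($p = 31 \cdot 11 \cdot 35 = 341 \cdot 35 = 11935$)
$Z = - \frac{253686}{36241}$ ($Z = -7 + \frac{1}{12151 + 24090} = -7 + \frac{1}{36241} = - \frac{253686}{36241} \approx -7.0$)
$p - Z = 11935 - - \frac{253686}{36241} = 11935 + \frac{253686}{36241} = \frac{432790021}{36241}$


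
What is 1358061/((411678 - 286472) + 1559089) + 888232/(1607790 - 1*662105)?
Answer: 111213705329/63712500683 ≈ 1.7456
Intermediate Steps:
1358061/((411678 - 286472) + 1559089) + 888232/(1607790 - 1*662105) = 1358061/(125206 + 1559089) + 888232/(1607790 - 662105) = 1358061/1684295 + 888232/945685 = 111213705329/63712500683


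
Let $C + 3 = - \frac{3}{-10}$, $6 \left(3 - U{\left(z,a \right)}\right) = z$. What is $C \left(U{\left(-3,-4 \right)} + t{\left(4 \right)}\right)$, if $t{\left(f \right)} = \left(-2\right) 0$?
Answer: $- \frac{189}{20} \approx -9.45$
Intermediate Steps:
$U{\left(z,a \right)} = 3 - \frac{z}{6}$
$C = - \frac{27}{10}$ ($C = -3 - \frac{3}{-10} = -3 - - \frac{3}{10} = -3 + \frac{3}{10} = - \frac{27}{10} \approx -2.7$)
$t{\left(f \right)} = 0$
$C \left(U{\left(-3,-4 \right)} + t{\left(4 \right)}\right) = - \frac{27 \left(\left(3 - - \frac{1}{2}\right) + 0\right)}{10} = - \frac{27 \left(\left(3 + \frac{1}{2}\right) + 0\right)}{10} = - \frac{27 \left(\frac{7}{2} + 0\right)}{10} = \left(- \frac{27}{10}\right) \frac{7}{2} = - \frac{189}{20}$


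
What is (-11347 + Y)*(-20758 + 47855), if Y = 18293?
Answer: 188215762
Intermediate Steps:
(-11347 + Y)*(-20758 + 47855) = (-11347 + 18293)*(-20758 + 47855) = 6946*27097 = 188215762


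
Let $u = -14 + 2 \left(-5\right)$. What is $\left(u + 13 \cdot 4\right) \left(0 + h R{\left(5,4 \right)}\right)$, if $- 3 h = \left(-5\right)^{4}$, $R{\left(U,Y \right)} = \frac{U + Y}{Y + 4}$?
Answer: $- \frac{13125}{2} \approx -6562.5$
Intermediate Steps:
$R{\left(U,Y \right)} = \frac{U + Y}{4 + Y}$
$h = - \frac{625}{3}$ ($h = - \frac{\left(-5\right)^{4}}{3} = \left(- \frac{1}{3}\right) 625 = - \frac{625}{3} \approx -208.33$)
$u = -24$ ($u = -14 - 10 = -24$)
$\left(u + 13 \cdot 4\right) \left(0 + h R{\left(5,4 \right)}\right) = \left(-24 + 13 \cdot 4\right) \left(0 - \frac{625 \frac{5 + 4}{4 + 4}}{3}\right) = \left(-24 + 52\right) \left(0 - \frac{625 \cdot \frac{1}{8} \cdot 9}{3}\right) = 28 \left(0 - \frac{625 \cdot \frac{1}{8} \cdot 9}{3}\right) = 28 \left(0 - \frac{1875}{8}\right) = 28 \left(- \frac{1875}{8}\right) = - \frac{13125}{2}$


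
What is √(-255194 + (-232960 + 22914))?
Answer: 2*I*√116310 ≈ 682.08*I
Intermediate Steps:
√(-255194 + (-232960 + 22914)) = √(-255194 - 210046) = √(-465240) = 2*I*√116310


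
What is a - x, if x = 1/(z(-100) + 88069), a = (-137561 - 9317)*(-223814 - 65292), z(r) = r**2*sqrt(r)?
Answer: 753984868208025698679/17756148761 + 100000*I/17756148761 ≈ 4.2463e+10 + 5.6319e-6*I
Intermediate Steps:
z(r) = r**(5/2)
a = 42463311068 (a = -146878*(-289106) = 42463311068)
x = (88069 - 100000*I)/17756148761 (x = 1/((-100)**(5/2) + 88069) = 1/(100000*I + 88069) = 1/(88069 + 100000*I) = (88069 - 100000*I)/17756148761 ≈ 4.9599e-6 - 5.6319e-6*I)
a - x = 42463311068 - (88069/17756148761 - 100000*I/17756148761) = 42463311068 + (-88069/17756148761 + 100000*I/17756148761) = 753984868208025698679/17756148761 + 100000*I/17756148761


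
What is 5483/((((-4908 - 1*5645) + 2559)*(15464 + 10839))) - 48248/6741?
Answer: -1449279958577/202486333266 ≈ -7.1574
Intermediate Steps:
5483/((((-4908 - 1*5645) + 2559)*(15464 + 10839))) - 48248/6741 = 5483/((((-4908 - 5645) + 2559)*26303)) - 48248*1/6741 = 5483/(((-10553 + 2559)*26303)) - 48248/6741 = 5483/((-7994*26303)) - 48248/6741 = 5483/(-210266182) - 48248/6741 = 5483*(-1/210266182) - 48248/6741 = -5483/210266182 - 48248/6741 = -1449279958577/202486333266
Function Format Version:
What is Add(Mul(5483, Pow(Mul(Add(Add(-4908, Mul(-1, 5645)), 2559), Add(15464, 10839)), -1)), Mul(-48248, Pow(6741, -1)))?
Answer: Rational(-1449279958577, 202486333266) ≈ -7.1574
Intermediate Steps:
Add(Mul(5483, Pow(Mul(Add(Add(-4908, Mul(-1, 5645)), 2559), Add(15464, 10839)), -1)), Mul(-48248, Pow(6741, -1))) = Add(Mul(5483, Pow(Mul(Add(Add(-4908, -5645), 2559), 26303), -1)), Mul(-48248, Rational(1, 6741))) = Add(Mul(5483, Pow(Mul(Add(-10553, 2559), 26303), -1)), Rational(-48248, 6741)) = Add(Mul(5483, Pow(Mul(-7994, 26303), -1)), Rational(-48248, 6741)) = Add(Mul(5483, Pow(-210266182, -1)), Rational(-48248, 6741)) = Add(Mul(5483, Rational(-1, 210266182)), Rational(-48248, 6741)) = Add(Rational(-5483, 210266182), Rational(-48248, 6741)) = Rational(-1449279958577, 202486333266)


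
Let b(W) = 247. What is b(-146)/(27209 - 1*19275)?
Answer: 247/7934 ≈ 0.031132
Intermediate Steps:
b(-146)/(27209 - 1*19275) = 247/(27209 - 1*19275) = 247/(27209 - 19275) = 247/7934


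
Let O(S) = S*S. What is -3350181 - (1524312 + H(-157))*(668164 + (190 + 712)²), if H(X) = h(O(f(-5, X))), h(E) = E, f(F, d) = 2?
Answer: -2258686020869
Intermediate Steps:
O(S) = S²
H(X) = 4 (H(X) = 2² = 4)
-3350181 - (1524312 + H(-157))*(668164 + (190 + 712)²) = -3350181 - (1524312 + 4)*(668164 + (190 + 712)²) = -3350181 - 1524316*(668164 + 902²) = -3350181 - 1524316*(668164 + 813604) = -3350181 - 1524316*1481768 = -3350181 - 1*2258682670688 = -3350181 - 2258682670688 = -2258686020869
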